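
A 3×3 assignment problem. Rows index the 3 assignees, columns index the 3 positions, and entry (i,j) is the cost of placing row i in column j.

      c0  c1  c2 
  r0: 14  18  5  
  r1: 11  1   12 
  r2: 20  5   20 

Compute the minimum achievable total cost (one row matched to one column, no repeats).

Minimum assignment cost: 21

optimal assignment: row0→col2 (cost 5), row1→col0 (cost 11), row2→col1 (cost 5)
total = 5 + 11 + 5 = 21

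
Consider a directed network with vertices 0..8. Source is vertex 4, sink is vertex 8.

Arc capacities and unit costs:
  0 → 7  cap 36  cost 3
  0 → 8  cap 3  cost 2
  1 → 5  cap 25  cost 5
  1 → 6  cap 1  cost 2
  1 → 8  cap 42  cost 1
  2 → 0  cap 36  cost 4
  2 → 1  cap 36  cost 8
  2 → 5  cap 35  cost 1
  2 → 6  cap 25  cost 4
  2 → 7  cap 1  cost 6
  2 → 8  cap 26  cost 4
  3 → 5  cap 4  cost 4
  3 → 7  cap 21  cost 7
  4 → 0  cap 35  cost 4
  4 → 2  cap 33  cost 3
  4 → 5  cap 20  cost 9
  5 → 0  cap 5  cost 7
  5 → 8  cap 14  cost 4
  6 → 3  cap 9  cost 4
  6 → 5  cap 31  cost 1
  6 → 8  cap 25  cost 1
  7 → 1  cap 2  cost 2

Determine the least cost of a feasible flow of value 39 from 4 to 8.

shortest-cost path #1: 4→0→8 push 3 @ unit cost 6 (adds 18)
shortest-cost path #2: 4→2→8 push 26 @ unit cost 7 (adds 182)
shortest-cost path #3: 4→2→5→8 push 7 @ unit cost 8 (adds 56)
shortest-cost path #4: 4→0→7→1→8 push 2 @ unit cost 10 (adds 20)
shortest-cost path #5: 4→5→8 push 1 @ unit cost 13 (adds 13)
total cost = 289

Minimum cost for 39 units: 289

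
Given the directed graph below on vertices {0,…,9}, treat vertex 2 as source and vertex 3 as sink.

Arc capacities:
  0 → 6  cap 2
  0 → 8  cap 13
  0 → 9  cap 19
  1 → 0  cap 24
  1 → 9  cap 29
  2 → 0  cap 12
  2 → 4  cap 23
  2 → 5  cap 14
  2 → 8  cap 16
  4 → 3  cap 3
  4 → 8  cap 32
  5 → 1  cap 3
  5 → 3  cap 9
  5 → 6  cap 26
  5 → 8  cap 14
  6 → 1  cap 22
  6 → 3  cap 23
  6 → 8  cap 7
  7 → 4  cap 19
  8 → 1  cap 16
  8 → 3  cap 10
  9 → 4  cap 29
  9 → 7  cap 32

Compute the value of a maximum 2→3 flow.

augment #1: 2→4→3 bottleneck 3, total now 3
augment #2: 2→5→3 bottleneck 9, total now 12
augment #3: 2→8→3 bottleneck 10, total now 22
augment #4: 2→0→6→3 bottleneck 2, total now 24
augment #5: 2→5→6→3 bottleneck 5, total now 29

Maximum flow value: 29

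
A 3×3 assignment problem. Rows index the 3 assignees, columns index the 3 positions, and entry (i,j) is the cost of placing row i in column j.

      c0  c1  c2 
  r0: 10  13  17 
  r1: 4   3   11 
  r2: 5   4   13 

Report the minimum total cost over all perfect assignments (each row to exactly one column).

Minimum assignment cost: 25

one of 3 optimal assignments: row0→col0 (cost 10), row1→col2 (cost 11), row2→col1 (cost 4)
total = 10 + 11 + 4 = 25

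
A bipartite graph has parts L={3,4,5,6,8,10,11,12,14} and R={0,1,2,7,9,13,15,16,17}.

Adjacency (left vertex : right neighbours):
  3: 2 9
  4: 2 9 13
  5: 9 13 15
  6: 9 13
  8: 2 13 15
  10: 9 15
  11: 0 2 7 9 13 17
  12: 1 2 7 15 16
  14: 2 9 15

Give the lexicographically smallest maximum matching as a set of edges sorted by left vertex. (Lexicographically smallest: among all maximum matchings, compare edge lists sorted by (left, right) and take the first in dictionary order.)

|M| = 6 (so the lex-smallest maximum matching has 6 edges)
process left vertices in ascending order; for each, take the smallest-labelled available neighbour that still permits 6 edges overall, or leave it unmatched if none does
lex-smallest matching: {3-2, 4-9, 5-13, 8-15, 11-0, 12-1}

Lex-smallest maximum matching: {(3,2), (4,9), (5,13), (8,15), (11,0), (12,1)}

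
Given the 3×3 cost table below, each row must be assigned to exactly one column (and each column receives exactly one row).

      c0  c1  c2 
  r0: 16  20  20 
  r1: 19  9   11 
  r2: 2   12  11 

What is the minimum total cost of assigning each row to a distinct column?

optimal assignment: row0→col2 (cost 20), row1→col1 (cost 9), row2→col0 (cost 2)
total = 20 + 9 + 2 = 31

Minimum assignment cost: 31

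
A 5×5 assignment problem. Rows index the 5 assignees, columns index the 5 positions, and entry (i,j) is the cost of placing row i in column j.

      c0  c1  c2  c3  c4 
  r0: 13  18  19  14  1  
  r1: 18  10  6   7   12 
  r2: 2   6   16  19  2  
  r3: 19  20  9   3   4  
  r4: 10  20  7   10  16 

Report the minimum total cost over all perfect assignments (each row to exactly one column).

Minimum assignment cost: 23

optimal assignment: row0→col4 (cost 1), row1→col1 (cost 10), row2→col0 (cost 2), row3→col3 (cost 3), row4→col2 (cost 7)
total = 1 + 10 + 2 + 3 + 7 = 23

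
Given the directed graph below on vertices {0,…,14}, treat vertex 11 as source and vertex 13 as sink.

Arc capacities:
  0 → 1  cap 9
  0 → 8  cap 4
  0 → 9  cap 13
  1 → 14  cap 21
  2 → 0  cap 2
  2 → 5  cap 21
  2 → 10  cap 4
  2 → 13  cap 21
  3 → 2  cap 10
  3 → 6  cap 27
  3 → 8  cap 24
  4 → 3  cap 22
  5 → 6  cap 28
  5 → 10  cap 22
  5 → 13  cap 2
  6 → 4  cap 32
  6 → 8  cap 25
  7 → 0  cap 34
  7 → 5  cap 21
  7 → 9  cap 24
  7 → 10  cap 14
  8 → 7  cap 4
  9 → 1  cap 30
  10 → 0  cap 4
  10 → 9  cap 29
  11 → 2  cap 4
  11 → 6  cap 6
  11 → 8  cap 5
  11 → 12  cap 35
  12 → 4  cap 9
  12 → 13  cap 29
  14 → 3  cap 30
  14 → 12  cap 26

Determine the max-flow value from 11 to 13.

augment #1: 11→2→13 bottleneck 4, total now 4
augment #2: 11→12→13 bottleneck 29, total now 33
augment #3: 11→8→7→5→13 bottleneck 2, total now 35
augment #4: 11→6→4→3→2→13 bottleneck 6, total now 41
augment #5: 11→12→4→3→2→13 bottleneck 4, total now 45

Maximum flow value: 45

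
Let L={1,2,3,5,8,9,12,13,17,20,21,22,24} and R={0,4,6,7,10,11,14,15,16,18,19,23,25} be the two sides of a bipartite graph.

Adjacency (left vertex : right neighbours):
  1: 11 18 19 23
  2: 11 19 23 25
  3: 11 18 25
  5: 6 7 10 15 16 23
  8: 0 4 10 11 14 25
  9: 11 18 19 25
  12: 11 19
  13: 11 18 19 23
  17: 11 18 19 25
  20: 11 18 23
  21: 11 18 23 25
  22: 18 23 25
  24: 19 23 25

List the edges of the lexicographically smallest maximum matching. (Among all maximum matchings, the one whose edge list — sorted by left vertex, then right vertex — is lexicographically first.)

Lex-smallest maximum matching: {(1,11), (2,19), (3,18), (5,6), (8,0), (9,25), (13,23)}

|M| = 7 (so the lex-smallest maximum matching has 7 edges)
process left vertices in ascending order; for each, take the smallest-labelled available neighbour that still permits 7 edges overall, or leave it unmatched if none does
lex-smallest matching: {1-11, 2-19, 3-18, 5-6, 8-0, 9-25, 13-23}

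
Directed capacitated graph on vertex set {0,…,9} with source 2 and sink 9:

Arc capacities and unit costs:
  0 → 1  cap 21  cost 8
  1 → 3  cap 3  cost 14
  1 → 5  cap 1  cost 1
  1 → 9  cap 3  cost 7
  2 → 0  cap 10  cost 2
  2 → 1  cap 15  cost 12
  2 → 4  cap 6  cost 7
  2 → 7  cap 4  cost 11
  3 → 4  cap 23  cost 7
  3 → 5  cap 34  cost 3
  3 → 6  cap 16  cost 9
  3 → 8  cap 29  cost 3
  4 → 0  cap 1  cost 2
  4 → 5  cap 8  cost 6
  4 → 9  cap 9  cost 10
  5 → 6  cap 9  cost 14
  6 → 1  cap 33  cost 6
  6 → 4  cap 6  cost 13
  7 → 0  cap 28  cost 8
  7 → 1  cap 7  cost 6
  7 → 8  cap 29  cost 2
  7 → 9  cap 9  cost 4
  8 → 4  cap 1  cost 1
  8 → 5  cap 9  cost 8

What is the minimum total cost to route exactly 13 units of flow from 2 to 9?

Minimum cost for 13 units: 213

shortest-cost path #1: 2→7→9 push 4 @ unit cost 15 (adds 60)
shortest-cost path #2: 2→4→9 push 6 @ unit cost 17 (adds 102)
shortest-cost path #3: 2→0→1→9 push 3 @ unit cost 17 (adds 51)
total cost = 213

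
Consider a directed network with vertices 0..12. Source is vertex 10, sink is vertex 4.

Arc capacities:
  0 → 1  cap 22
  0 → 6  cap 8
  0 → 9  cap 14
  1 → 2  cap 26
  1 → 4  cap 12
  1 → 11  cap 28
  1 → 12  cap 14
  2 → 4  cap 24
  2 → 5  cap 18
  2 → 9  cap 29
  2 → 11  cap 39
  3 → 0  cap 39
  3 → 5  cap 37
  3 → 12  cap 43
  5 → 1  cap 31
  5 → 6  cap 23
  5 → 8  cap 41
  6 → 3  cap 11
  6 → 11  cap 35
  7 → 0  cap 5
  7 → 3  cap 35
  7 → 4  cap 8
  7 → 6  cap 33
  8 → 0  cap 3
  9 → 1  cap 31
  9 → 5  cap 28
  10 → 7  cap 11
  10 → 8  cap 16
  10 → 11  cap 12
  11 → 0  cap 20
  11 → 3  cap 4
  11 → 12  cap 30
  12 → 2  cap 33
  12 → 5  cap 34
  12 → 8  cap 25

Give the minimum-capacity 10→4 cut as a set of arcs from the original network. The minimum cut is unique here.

augment #1: 10→7→4 push 8
augment #2: 10→7→0→1→4 push 3
augment #3: 10→8→0→1→4 push 3
augment #4: 10→11→0→1→4 push 6
augment #5: 10→11→12→2→4 push 6
max flow = 26; residual-reachable set from 10 gives S-side
cut edges (S→T): {(8,0), (10,7), (10,11)} total cap 26

Min-cut arcs: {(8,0), (10,7), (10,11)} (total capacity 26)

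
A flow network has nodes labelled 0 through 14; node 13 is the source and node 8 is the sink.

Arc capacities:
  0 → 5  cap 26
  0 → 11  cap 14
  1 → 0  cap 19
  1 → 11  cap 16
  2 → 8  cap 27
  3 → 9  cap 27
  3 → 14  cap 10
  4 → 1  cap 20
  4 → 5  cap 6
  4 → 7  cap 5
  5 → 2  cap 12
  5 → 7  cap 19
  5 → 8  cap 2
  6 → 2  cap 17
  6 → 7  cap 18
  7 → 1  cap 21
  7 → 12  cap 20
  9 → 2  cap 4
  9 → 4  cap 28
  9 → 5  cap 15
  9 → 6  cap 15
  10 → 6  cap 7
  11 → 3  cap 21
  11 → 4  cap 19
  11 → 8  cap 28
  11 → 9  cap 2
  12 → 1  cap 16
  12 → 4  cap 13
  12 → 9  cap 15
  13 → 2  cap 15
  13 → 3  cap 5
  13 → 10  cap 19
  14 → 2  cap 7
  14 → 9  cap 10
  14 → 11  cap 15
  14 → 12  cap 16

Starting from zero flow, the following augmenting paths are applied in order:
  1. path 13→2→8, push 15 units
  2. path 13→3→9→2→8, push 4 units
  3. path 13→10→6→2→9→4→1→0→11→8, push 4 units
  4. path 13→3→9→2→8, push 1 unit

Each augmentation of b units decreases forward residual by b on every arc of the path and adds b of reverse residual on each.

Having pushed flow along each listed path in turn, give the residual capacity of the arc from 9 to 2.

after path 1 (13→2→8, push 15): res(9,2)=4
after path 2 (13→3→9→2→8, push 4): res(9,2)=0
after path 3 (13→10→6→2→9→4→1→0→11→8, push 4): res(9,2)=4
after path 4 (13→3→9→2→8, push 1): res(9,2)=3

Residual capacity of (9,2): 3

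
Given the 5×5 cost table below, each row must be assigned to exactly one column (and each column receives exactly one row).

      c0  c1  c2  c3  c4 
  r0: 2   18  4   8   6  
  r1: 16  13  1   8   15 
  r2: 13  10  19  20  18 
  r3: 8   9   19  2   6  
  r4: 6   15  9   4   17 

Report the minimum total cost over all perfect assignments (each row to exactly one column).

Minimum assignment cost: 23

optimal assignment: row0→col0 (cost 2), row1→col2 (cost 1), row2→col1 (cost 10), row3→col4 (cost 6), row4→col3 (cost 4)
total = 2 + 1 + 10 + 6 + 4 = 23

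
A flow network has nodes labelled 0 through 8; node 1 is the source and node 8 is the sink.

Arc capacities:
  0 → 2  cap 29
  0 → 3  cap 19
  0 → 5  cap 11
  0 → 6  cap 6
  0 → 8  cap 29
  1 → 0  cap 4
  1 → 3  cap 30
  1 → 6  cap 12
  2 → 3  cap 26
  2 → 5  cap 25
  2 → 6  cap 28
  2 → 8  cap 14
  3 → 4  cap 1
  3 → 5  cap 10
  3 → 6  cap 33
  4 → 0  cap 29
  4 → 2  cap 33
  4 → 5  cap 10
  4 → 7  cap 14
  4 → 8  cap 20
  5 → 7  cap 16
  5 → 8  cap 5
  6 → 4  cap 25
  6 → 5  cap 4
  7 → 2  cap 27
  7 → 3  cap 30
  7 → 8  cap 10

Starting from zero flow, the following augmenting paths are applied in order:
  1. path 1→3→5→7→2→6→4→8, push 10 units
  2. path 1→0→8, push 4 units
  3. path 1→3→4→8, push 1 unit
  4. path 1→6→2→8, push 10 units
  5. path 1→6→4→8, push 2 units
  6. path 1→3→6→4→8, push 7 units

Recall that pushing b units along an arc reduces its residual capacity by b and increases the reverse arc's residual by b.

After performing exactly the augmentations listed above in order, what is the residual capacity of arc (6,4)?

after path 1 (1→3→5→7→2→6→4→8, push 10): res(6,4)=15
after path 2 (1→0→8, push 4): res(6,4)=15
after path 3 (1→3→4→8, push 1): res(6,4)=15
after path 4 (1→6→2→8, push 10): res(6,4)=15
after path 5 (1→6→4→8, push 2): res(6,4)=13
after path 6 (1→3→6→4→8, push 7): res(6,4)=6

Residual capacity of (6,4): 6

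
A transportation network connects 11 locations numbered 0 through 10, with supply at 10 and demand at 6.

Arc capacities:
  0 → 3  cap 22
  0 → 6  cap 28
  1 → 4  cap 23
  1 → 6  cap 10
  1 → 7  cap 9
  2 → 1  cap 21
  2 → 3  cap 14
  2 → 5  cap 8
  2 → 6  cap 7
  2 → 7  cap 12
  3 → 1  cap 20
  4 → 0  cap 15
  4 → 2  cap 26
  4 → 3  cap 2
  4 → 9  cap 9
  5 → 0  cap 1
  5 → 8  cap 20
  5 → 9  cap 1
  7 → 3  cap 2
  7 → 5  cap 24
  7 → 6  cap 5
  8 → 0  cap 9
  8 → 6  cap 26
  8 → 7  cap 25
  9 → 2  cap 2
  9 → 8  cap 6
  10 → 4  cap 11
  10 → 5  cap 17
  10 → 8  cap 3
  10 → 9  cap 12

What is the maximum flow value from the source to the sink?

augment #1: 10→8→6 bottleneck 3, total now 3
augment #2: 10→4→0→6 bottleneck 11, total now 14
augment #3: 10→5→0→6 bottleneck 1, total now 15
augment #4: 10→5→8→6 bottleneck 16, total now 31
augment #5: 10→9→2→6 bottleneck 2, total now 33
augment #6: 10→9→8→6 bottleneck 6, total now 39

Maximum flow value: 39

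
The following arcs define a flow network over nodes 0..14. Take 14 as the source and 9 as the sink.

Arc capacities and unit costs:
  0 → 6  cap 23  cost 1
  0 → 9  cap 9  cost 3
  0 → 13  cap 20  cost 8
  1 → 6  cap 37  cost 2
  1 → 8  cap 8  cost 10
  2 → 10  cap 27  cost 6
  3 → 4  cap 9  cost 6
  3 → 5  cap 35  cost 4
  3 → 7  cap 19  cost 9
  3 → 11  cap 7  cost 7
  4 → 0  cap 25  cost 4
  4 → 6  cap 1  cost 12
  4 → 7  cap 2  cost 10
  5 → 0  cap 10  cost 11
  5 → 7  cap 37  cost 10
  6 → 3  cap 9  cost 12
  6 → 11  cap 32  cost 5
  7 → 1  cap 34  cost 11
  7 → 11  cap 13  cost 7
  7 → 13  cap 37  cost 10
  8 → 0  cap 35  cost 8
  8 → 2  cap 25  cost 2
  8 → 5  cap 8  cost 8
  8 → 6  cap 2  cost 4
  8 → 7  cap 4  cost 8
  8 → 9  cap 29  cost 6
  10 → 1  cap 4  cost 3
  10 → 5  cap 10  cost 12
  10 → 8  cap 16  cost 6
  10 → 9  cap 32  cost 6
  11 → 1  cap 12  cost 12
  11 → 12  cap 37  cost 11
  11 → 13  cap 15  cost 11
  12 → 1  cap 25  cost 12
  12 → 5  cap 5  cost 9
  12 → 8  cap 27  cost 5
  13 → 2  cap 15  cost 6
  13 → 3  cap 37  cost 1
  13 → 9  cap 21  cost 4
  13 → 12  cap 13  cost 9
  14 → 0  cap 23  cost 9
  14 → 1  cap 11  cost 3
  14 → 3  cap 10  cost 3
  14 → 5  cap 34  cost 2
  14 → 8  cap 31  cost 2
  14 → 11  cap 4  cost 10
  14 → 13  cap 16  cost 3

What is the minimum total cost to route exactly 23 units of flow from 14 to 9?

Minimum cost for 23 units: 168

shortest-cost path #1: 14→13→9 push 16 @ unit cost 7 (adds 112)
shortest-cost path #2: 14→8→9 push 7 @ unit cost 8 (adds 56)
total cost = 168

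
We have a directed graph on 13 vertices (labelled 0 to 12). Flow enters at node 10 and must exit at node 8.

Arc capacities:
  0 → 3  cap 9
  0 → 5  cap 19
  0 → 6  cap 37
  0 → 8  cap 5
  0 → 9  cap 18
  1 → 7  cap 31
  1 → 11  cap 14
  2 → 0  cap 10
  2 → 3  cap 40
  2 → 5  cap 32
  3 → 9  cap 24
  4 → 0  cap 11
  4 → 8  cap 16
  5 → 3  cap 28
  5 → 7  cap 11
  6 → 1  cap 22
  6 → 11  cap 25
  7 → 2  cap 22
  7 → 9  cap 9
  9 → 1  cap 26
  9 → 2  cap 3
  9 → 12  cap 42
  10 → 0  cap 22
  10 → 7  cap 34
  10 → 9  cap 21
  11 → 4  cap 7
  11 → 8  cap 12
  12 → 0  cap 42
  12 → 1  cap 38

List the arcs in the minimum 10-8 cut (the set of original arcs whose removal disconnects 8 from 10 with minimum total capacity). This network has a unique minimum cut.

augment #1: 10→0→8 push 5
augment #2: 10→0→6→11→8 push 12
augment #3: 10→0→6→11→4→8 push 5
augment #4: 10→9→1→11→4→8 push 2
max flow = 24; residual-reachable set from 10 gives S-side
cut edges (S→T): {(0,8), (11,4), (11,8)} total cap 24

Min-cut arcs: {(0,8), (11,4), (11,8)} (total capacity 24)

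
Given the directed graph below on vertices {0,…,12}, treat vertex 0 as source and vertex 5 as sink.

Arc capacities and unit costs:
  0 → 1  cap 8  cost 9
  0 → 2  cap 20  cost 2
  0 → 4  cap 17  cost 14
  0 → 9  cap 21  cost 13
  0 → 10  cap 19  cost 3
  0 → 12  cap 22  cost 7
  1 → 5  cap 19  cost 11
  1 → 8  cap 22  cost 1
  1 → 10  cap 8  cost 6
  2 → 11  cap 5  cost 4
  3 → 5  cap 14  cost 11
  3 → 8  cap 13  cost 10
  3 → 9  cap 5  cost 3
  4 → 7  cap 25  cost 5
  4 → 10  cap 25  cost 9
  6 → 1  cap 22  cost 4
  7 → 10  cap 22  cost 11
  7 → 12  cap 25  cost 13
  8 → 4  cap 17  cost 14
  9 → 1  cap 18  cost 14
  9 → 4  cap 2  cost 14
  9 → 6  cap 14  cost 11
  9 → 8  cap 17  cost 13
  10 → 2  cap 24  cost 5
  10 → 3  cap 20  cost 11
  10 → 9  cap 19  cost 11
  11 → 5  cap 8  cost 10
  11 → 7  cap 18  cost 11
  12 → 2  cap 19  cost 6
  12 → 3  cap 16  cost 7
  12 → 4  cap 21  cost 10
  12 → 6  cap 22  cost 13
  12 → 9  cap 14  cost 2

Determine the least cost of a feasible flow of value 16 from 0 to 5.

Minimum cost for 16 units: 315

shortest-cost path #1: 0→2→11→5 push 5 @ unit cost 16 (adds 80)
shortest-cost path #2: 0→1→5 push 8 @ unit cost 20 (adds 160)
shortest-cost path #3: 0→10→3→5 push 3 @ unit cost 25 (adds 75)
total cost = 315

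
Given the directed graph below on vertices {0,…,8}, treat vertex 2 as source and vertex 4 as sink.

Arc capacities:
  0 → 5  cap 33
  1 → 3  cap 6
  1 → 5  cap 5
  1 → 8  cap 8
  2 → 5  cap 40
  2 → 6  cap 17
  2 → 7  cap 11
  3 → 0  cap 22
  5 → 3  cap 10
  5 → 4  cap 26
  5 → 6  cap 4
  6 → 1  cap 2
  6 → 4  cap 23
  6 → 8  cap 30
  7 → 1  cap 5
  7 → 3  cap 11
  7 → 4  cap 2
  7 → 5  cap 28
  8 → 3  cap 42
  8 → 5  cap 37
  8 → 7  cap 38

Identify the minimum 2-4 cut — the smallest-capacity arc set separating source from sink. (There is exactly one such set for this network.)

Min-cut arcs: {(2,6), (5,4), (5,6), (7,4)} (total capacity 49)

augment #1: 2→5→4 push 26
augment #2: 2→6→4 push 17
augment #3: 2→7→4 push 2
augment #4: 2→5→6→4 push 4
max flow = 49; residual-reachable set from 2 gives S-side
cut edges (S→T): {(2,6), (5,4), (5,6), (7,4)} total cap 49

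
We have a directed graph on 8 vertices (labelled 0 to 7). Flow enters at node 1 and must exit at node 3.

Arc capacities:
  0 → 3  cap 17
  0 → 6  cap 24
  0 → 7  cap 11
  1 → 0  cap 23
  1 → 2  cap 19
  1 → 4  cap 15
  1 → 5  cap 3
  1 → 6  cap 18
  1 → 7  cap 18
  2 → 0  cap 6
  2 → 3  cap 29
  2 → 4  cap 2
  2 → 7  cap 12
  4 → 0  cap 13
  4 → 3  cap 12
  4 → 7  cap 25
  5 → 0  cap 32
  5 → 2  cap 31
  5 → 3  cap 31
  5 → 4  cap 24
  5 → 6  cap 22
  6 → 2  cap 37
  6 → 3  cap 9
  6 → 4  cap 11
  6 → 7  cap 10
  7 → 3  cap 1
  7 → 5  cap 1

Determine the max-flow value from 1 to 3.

augment #1: 1→0→3 bottleneck 17, total now 17
augment #2: 1→2→3 bottleneck 19, total now 36
augment #3: 1→4→3 bottleneck 12, total now 48
augment #4: 1→5→3 bottleneck 3, total now 51
augment #5: 1→6→3 bottleneck 9, total now 60
augment #6: 1→7→3 bottleneck 1, total now 61
augment #7: 1→6→2→3 bottleneck 9, total now 70
augment #8: 1→7→5→3 bottleneck 1, total now 71
augment #9: 1→0→6→2→3 bottleneck 1, total now 72

Maximum flow value: 72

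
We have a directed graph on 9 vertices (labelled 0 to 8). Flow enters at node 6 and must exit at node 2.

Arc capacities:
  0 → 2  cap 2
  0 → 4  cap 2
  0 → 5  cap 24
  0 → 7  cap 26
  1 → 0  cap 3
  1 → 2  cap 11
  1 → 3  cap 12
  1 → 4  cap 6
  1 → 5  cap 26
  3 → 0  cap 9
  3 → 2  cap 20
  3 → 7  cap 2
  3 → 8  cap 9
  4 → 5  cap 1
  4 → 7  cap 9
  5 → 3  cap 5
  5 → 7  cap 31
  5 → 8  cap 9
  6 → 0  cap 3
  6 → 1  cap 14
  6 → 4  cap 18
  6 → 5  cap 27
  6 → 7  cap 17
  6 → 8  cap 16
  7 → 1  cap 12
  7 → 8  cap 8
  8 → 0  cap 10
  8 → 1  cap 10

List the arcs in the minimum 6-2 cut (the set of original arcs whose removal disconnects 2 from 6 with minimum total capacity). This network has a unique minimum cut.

augment #1: 6→0→2 push 2
augment #2: 6→1→2 push 11
augment #3: 6→1→3→2 push 3
augment #4: 6→5→3→2 push 5
augment #5: 6→7→1→3→2 push 9
max flow = 30; residual-reachable set from 6 gives S-side
cut edges (S→T): {(0,2), (1,2), (1,3), (5,3)} total cap 30

Min-cut arcs: {(0,2), (1,2), (1,3), (5,3)} (total capacity 30)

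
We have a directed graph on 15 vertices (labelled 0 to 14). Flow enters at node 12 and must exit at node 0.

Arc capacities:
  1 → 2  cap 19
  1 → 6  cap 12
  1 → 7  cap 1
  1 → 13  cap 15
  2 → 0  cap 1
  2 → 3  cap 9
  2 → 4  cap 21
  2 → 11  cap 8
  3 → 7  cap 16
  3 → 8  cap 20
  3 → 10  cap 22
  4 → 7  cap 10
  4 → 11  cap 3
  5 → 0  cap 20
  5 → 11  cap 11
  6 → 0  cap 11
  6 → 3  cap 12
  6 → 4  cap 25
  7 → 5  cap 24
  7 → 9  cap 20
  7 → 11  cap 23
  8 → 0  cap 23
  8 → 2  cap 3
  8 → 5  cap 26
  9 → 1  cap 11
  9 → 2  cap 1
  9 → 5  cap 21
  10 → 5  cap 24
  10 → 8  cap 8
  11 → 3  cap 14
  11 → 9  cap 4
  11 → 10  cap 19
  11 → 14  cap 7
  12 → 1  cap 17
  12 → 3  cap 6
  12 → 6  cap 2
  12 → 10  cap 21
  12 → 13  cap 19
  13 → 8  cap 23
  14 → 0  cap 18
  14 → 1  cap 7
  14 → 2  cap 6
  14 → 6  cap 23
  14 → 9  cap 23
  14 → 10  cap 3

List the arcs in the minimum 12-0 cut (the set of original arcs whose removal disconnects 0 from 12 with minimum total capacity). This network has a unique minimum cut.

augment #1: 12→6→0 push 2
augment #2: 12→1→2→0 push 1
augment #3: 12→1→6→0 push 9
augment #4: 12→3→8→0 push 6
augment #5: 12→10→5→0 push 20
augment #6: 12→10→8→0 push 1
augment #7: 12→13→8→0 push 16
augment #8: 12→1→2→11→14→0 push 7
max flow = 62; residual-reachable set from 12 gives S-side
cut edges (S→T): {(2,0), (5,0), (6,0), (8,0), (11,14)} total cap 62

Min-cut arcs: {(2,0), (5,0), (6,0), (8,0), (11,14)} (total capacity 62)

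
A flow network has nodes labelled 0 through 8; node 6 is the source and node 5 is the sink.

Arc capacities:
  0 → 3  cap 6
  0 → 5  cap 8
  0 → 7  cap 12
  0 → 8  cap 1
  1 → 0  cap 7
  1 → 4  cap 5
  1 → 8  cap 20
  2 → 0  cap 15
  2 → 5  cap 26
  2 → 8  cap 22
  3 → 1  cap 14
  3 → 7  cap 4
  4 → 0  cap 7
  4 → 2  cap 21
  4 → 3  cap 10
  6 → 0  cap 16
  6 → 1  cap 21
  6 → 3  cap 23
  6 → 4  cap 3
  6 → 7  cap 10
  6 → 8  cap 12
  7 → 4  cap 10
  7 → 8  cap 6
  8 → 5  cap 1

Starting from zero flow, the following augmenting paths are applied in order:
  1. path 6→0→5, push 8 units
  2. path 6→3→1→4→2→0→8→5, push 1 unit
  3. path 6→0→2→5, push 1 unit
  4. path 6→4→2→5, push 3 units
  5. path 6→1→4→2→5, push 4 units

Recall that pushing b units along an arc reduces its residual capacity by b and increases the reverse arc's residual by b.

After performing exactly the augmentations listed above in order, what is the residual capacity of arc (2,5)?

Residual capacity of (2,5): 18

after path 1 (6→0→5, push 8): res(2,5)=26
after path 2 (6→3→1→4→2→0→8→5, push 1): res(2,5)=26
after path 3 (6→0→2→5, push 1): res(2,5)=25
after path 4 (6→4→2→5, push 3): res(2,5)=22
after path 5 (6→1→4→2→5, push 4): res(2,5)=18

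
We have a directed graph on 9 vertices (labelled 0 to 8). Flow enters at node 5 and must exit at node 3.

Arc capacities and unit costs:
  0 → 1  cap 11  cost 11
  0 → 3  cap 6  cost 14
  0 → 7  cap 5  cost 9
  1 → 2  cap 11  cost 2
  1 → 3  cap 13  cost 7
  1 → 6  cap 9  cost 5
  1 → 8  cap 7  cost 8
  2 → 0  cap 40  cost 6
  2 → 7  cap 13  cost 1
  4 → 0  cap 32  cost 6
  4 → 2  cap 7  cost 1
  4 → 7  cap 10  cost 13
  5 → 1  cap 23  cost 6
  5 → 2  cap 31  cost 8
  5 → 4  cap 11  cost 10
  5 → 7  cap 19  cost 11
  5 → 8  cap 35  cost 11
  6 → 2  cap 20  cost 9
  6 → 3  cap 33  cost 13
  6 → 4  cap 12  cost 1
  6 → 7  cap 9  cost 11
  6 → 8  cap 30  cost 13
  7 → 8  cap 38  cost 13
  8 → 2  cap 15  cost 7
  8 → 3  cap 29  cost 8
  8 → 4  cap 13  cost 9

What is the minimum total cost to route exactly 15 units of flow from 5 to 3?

shortest-cost path #1: 5→1→3 push 13 @ unit cost 13 (adds 169)
shortest-cost path #2: 5→8→3 push 2 @ unit cost 19 (adds 38)
total cost = 207

Minimum cost for 15 units: 207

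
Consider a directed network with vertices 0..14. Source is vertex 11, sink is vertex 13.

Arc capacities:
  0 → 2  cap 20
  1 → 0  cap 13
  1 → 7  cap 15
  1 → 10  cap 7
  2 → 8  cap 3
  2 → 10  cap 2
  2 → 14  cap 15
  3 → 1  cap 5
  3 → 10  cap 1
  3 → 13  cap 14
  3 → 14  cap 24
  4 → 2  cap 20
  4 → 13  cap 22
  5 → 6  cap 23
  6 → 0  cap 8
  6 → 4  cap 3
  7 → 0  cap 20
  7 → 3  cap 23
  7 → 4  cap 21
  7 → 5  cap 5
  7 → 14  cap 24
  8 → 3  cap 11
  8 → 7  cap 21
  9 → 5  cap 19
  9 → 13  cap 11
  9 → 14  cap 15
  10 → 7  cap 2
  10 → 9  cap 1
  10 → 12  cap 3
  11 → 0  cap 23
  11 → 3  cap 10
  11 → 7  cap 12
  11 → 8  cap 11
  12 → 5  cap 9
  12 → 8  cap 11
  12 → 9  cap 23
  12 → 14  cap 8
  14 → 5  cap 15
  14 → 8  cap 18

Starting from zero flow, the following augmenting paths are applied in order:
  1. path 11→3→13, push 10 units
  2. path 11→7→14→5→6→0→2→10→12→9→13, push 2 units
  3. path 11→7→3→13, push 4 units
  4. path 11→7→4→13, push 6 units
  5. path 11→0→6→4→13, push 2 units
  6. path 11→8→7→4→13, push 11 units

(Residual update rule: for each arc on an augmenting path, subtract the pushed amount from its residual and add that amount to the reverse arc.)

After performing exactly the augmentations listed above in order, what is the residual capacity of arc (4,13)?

after path 1 (11→3→13, push 10): res(4,13)=22
after path 2 (11→7→14→5→6→0→2→10→12→9→13, push 2): res(4,13)=22
after path 3 (11→7→3→13, push 4): res(4,13)=22
after path 4 (11→7→4→13, push 6): res(4,13)=16
after path 5 (11→0→6→4→13, push 2): res(4,13)=14
after path 6 (11→8→7→4→13, push 11): res(4,13)=3

Residual capacity of (4,13): 3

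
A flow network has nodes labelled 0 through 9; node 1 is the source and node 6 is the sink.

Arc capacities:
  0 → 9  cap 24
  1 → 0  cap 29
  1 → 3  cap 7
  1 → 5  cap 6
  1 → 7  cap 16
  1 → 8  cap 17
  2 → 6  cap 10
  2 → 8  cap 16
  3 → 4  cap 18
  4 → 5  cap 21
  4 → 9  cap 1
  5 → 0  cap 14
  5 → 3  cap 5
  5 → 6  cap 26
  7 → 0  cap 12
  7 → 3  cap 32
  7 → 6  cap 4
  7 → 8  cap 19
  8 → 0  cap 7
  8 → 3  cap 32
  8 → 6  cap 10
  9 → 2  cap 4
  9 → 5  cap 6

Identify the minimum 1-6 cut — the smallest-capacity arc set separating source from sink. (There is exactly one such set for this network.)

augment #1: 1→5→6 push 6
augment #2: 1→7→6 push 4
augment #3: 1→8→6 push 10
augment #4: 1→0→9→2→6 push 4
augment #5: 1→0→9→5→6 push 6
augment #6: 1→3→4→5→6 push 7
augment #7: 1→7→3→4→5→6 push 7
max flow = 44; residual-reachable set from 1 gives S-side
cut edges (S→T): {(5,6), (7,6), (8,6), (9,2)} total cap 44

Min-cut arcs: {(5,6), (7,6), (8,6), (9,2)} (total capacity 44)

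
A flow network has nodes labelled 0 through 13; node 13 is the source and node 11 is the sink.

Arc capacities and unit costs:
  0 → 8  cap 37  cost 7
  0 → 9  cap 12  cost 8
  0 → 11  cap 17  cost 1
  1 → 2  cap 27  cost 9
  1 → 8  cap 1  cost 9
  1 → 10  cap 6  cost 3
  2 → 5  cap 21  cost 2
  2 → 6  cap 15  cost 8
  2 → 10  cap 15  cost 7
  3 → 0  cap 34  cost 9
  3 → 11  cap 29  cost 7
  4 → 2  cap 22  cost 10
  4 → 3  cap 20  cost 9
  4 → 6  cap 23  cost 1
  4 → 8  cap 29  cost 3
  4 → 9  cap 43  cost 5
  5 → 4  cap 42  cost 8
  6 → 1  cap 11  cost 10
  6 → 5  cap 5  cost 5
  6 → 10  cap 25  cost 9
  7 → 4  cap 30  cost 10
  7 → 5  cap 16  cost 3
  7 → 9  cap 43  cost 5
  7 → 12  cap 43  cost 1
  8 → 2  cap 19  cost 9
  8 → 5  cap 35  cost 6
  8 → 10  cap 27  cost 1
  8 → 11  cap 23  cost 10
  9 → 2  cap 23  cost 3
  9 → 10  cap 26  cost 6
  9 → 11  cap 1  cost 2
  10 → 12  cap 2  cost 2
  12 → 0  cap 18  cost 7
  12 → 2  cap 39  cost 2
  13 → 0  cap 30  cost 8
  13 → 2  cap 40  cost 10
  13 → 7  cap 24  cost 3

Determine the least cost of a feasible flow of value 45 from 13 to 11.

Minimum cost for 45 units: 864

shortest-cost path #1: 13→0→11 push 17 @ unit cost 9 (adds 153)
shortest-cost path #2: 13→7→9→11 push 1 @ unit cost 10 (adds 10)
shortest-cost path #3: 13→0→8→11 push 13 @ unit cost 25 (adds 325)
shortest-cost path #4: 13→7→4→8→11 push 10 @ unit cost 26 (adds 260)
shortest-cost path #5: 13→7→4→3→11 push 4 @ unit cost 29 (adds 116)
total cost = 864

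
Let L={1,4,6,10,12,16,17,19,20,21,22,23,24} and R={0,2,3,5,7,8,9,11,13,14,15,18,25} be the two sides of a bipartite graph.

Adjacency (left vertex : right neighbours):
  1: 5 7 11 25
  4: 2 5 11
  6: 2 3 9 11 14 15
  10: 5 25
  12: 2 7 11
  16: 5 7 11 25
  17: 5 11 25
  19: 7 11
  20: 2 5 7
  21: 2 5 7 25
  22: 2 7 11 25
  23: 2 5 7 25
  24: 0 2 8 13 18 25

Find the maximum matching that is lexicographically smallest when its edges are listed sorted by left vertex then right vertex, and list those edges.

Lex-smallest maximum matching: {(1,5), (4,2), (6,3), (10,25), (12,7), (16,11), (24,0)}

|M| = 7 (so the lex-smallest maximum matching has 7 edges)
process left vertices in ascending order; for each, take the smallest-labelled available neighbour that still permits 7 edges overall, or leave it unmatched if none does
lex-smallest matching: {1-5, 4-2, 6-3, 10-25, 12-7, 16-11, 24-0}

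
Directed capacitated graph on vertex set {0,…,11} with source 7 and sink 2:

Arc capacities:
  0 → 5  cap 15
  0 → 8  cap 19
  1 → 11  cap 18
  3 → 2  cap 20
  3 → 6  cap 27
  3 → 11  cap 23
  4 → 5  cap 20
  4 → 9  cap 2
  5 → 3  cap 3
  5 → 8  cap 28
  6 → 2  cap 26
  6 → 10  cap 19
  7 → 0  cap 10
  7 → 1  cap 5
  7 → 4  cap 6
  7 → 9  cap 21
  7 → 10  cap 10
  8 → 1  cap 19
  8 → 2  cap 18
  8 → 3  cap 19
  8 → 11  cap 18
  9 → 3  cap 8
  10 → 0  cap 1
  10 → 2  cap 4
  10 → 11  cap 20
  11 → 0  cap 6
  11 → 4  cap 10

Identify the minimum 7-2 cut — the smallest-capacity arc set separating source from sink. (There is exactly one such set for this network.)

Min-cut arcs: {(7,0), (7,1), (7,4), (7,10), (9,3)} (total capacity 39)

augment #1: 7→10→2 push 4
augment #2: 7→0→8→2 push 10
augment #3: 7→9→3→2 push 8
augment #4: 7→4→5→3→2 push 3
augment #5: 7→4→5→8→2 push 3
augment #6: 7→10→0→8→2 push 1
augment #7: 7→1→11→0→8→2 push 4
augment #8: 7→1→11→0→8→3→2 push 1
augment #9: 7→10→11→0→8→3→2 push 1
augment #10: 7→10→11→4→5→8→3→2 push 4
max flow = 39; residual-reachable set from 7 gives S-side
cut edges (S→T): {(7,0), (7,1), (7,4), (7,10), (9,3)} total cap 39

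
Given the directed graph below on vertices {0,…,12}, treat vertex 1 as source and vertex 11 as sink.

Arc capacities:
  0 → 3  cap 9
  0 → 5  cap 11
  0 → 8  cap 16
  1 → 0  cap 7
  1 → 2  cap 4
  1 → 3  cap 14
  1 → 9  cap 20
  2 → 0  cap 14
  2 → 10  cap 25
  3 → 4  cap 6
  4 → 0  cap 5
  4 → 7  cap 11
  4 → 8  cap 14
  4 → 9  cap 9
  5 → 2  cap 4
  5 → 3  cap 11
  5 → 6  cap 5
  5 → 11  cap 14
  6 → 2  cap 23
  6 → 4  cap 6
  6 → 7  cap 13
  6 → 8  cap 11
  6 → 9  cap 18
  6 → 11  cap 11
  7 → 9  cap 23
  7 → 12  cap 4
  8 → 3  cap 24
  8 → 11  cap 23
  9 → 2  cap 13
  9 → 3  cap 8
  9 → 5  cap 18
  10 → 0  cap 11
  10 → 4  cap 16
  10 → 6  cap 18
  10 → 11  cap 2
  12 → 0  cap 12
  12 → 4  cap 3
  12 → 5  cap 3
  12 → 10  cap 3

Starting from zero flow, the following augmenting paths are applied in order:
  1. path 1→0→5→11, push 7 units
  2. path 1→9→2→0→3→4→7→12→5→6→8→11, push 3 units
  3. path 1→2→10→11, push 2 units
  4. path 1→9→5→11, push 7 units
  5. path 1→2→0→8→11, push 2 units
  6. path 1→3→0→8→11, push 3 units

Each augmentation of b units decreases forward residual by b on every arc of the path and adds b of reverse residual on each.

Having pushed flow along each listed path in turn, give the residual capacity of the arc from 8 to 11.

Residual capacity of (8,11): 15

after path 1 (1→0→5→11, push 7): res(8,11)=23
after path 2 (1→9→2→0→3→4→7→12→5→6→8→11, push 3): res(8,11)=20
after path 3 (1→2→10→11, push 2): res(8,11)=20
after path 4 (1→9→5→11, push 7): res(8,11)=20
after path 5 (1→2→0→8→11, push 2): res(8,11)=18
after path 6 (1→3→0→8→11, push 3): res(8,11)=15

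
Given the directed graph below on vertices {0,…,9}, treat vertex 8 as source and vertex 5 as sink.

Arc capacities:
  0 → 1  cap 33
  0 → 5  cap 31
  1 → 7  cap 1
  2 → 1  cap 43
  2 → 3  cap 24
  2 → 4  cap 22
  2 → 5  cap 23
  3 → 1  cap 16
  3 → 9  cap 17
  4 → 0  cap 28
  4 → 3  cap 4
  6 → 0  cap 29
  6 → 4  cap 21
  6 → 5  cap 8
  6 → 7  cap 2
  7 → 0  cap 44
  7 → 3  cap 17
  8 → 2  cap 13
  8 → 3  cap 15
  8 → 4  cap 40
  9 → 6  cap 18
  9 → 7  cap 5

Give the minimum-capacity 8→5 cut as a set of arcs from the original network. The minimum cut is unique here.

Min-cut arcs: {(0,5), (6,5), (8,2)} (total capacity 52)

augment #1: 8→2→5 push 13
augment #2: 8→4→0→5 push 28
augment #3: 8→3→9→6→5 push 8
augment #4: 8→3→1→7→0→5 push 1
augment #5: 8→3→9→6→0→5 push 2
max flow = 52; residual-reachable set from 8 gives S-side
cut edges (S→T): {(0,5), (6,5), (8,2)} total cap 52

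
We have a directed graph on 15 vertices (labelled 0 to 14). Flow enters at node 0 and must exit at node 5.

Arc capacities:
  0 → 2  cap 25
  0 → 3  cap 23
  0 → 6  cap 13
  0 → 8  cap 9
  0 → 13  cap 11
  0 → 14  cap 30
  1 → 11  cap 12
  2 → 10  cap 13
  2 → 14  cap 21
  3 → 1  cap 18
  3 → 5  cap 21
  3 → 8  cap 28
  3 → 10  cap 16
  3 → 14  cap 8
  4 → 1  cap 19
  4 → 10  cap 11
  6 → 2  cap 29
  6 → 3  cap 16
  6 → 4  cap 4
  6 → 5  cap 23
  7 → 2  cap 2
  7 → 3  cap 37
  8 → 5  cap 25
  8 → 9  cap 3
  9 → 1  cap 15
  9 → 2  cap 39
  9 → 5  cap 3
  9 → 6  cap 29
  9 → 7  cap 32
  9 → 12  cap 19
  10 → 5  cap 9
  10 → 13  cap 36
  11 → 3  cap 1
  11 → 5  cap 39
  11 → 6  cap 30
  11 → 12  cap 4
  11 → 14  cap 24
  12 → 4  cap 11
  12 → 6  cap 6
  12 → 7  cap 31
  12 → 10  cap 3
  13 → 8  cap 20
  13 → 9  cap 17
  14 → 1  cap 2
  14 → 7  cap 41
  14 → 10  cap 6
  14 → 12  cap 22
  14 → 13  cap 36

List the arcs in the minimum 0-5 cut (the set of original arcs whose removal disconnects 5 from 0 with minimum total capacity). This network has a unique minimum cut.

augment #1: 0→3→5 push 21
augment #2: 0→6→5 push 13
augment #3: 0→8→5 push 9
augment #4: 0→2→10→5 push 9
augment #5: 0→3→8→5 push 2
augment #6: 0→13→8→5 push 11
augment #7: 0→14→1→11→5 push 2
augment #8: 0→14→12→6→5 push 6
augment #9: 0→14→13→8→5 push 3
augment #10: 0→14→13→9→5 push 3
augment #11: 0→14→13→9→6→5 push 4
augment #12: 0→14→7→3→1→11→5 push 10
max flow = 93; residual-reachable set from 0 gives S-side
cut edges (S→T): {(1,11), (3,5), (6,5), (8,5), (9,5), (10,5)} total cap 93

Min-cut arcs: {(1,11), (3,5), (6,5), (8,5), (9,5), (10,5)} (total capacity 93)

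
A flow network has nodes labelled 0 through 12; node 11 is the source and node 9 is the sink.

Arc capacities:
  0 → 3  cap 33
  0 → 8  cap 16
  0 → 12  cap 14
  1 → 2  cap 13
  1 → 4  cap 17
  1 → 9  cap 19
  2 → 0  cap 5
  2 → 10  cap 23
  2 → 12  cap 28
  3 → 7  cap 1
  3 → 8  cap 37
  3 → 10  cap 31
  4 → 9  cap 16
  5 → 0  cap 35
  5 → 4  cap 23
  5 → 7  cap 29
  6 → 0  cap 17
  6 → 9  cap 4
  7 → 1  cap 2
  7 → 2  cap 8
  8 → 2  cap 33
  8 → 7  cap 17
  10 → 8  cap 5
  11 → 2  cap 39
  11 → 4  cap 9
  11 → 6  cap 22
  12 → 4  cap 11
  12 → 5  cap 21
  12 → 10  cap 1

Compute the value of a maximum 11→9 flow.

Maximum flow value: 22

augment #1: 11→4→9 bottleneck 9, total now 9
augment #2: 11→6→9 bottleneck 4, total now 13
augment #3: 11→2→12→4→9 bottleneck 7, total now 20
augment #4: 11→2→0→3→7→1→9 bottleneck 1, total now 21
augment #5: 11→2→0→8→7→1→9 bottleneck 1, total now 22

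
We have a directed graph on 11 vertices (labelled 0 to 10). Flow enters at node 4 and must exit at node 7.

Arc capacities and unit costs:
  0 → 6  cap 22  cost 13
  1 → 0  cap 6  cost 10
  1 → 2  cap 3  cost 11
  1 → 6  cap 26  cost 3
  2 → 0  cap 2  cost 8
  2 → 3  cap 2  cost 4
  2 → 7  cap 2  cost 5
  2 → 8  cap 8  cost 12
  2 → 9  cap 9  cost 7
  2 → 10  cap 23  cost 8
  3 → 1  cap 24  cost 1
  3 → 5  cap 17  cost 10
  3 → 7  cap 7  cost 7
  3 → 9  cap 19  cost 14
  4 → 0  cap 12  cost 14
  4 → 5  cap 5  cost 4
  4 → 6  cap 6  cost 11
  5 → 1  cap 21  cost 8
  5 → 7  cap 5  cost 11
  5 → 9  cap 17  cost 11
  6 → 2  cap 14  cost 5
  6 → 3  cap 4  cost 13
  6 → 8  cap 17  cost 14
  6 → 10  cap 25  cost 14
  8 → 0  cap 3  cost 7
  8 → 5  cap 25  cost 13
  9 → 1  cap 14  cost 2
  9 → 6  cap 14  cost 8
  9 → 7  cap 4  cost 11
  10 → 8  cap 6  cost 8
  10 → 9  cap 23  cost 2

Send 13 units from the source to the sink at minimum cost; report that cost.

Minimum cost for 13 units: 327

shortest-cost path #1: 4→5→7 push 5 @ unit cost 15 (adds 75)
shortest-cost path #2: 4→6→2→7 push 2 @ unit cost 21 (adds 42)
shortest-cost path #3: 4→6→2→3→7 push 2 @ unit cost 27 (adds 54)
shortest-cost path #4: 4→6→3→7 push 2 @ unit cost 31 (adds 62)
shortest-cost path #5: 4→0→6→3→7 push 2 @ unit cost 47 (adds 94)
total cost = 327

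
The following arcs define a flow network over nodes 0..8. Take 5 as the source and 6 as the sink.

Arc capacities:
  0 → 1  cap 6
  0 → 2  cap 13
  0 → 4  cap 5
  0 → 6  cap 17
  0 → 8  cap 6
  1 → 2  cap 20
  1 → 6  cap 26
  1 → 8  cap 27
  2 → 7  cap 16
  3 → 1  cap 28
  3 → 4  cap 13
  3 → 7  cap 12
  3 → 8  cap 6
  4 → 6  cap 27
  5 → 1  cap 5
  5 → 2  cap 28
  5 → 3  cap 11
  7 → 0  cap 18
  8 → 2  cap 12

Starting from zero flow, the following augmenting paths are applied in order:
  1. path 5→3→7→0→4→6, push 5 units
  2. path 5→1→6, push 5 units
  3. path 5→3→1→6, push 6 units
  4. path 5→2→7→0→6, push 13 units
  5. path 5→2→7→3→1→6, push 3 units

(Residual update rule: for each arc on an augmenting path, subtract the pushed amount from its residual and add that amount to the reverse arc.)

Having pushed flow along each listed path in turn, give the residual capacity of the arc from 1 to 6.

Residual capacity of (1,6): 12

after path 1 (5→3→7→0→4→6, push 5): res(1,6)=26
after path 2 (5→1→6, push 5): res(1,6)=21
after path 3 (5→3→1→6, push 6): res(1,6)=15
after path 4 (5→2→7→0→6, push 13): res(1,6)=15
after path 5 (5→2→7→3→1→6, push 3): res(1,6)=12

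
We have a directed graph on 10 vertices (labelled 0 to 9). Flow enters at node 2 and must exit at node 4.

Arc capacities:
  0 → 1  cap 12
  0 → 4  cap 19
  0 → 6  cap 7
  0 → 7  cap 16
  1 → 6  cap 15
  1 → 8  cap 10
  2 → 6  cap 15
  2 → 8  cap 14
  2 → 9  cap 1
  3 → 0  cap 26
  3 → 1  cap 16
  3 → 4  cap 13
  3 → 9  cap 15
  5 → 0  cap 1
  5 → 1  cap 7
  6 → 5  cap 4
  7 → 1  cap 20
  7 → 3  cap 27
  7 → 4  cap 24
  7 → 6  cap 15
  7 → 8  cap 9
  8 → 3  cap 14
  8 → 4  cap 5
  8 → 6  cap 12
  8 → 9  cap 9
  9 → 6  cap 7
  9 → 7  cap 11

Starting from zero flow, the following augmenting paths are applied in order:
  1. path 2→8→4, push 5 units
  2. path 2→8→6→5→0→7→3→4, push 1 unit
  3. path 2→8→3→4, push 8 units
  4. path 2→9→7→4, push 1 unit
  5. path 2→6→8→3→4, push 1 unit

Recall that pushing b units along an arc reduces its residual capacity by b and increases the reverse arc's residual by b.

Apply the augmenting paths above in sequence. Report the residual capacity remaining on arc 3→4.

Residual capacity of (3,4): 3

after path 1 (2→8→4, push 5): res(3,4)=13
after path 2 (2→8→6→5→0→7→3→4, push 1): res(3,4)=12
after path 3 (2→8→3→4, push 8): res(3,4)=4
after path 4 (2→9→7→4, push 1): res(3,4)=4
after path 5 (2→6→8→3→4, push 1): res(3,4)=3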